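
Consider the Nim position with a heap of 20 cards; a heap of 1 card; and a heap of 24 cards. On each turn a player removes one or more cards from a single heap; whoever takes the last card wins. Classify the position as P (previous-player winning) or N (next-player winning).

N-position

Compute the nim-sum pairwise:
20 XOR 1 = 21
21 XOR 24 = 13
The nim-sum is 13 ≠ 0, so this is an N-position: the player to move can win.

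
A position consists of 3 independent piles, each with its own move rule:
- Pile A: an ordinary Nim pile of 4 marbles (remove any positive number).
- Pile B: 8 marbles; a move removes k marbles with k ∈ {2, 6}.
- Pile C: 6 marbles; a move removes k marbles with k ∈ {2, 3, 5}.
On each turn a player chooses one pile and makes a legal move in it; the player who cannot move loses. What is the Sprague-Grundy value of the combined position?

7

Pile A is a plain Nim pile of size 4, so its Grundy value is 4.
Build the Grundy sequence for pile B with g(k) = mex{g(k−s) : s ∈ {2, 6}, s ≤ k}:
g(0) = mex{} = 0
g(1) = mex{} = 0
g(2) = mex{0} = 1
g(3) = mex{0} = 1
g(4) = mex{1} = 0
g(5) = mex{1} = 0
g(6) = mex{0} = 1
g(7) = mex{0} = 1
g(8) = mex{1} = 0
So g(8) = 0.
Grundy values for pile C (subtraction set {2, 3, 5}):
k:     0  1  2  3  4  5  6
g(k):  0  0  1  1  2  2  3
So g(6) = 3.
The value of a disjunctive sum is the nim-sum of the parts.
Combined value = 4 XOR 0 XOR 3 = 7.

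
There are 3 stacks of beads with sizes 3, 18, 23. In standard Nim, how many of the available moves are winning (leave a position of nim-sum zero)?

1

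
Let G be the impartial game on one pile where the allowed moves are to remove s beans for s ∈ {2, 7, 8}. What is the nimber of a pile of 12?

1

Build the Grundy sequence with g(k) = mex{g(k−s) : s ∈ {2, 7, 8}, s ≤ k}:
k:     0  1  2  3  4  5  6  7  8  9 10 11 12
g(k):  0  0  1  1  0  0  1  1  2  2  0  3  1
So g(12) = 1.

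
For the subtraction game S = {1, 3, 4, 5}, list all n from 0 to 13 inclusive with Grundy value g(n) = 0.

Compute g(0), g(1), … for moves {1, 3, 4, 5}:
k:     0  1  2  3  4  5  6  7  8  9 10 11 12 13
g(k):  0  1  0  1  2  3  2  3  0  1  0  1  2  3
The P-positions (g = 0) in 0..13 are 0, 2, 8, 10.

0, 2, 8, 10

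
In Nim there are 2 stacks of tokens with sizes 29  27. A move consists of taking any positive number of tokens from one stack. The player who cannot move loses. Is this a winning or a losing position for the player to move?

Winning position

Nim-sum: 29 ⊕ 27 = 6.
The nim-sum is 6 ≠ 0, so this is an N-position: the player to move can win.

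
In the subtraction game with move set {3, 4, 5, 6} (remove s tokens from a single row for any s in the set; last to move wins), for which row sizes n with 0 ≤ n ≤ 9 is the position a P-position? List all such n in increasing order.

0, 1, 2, 9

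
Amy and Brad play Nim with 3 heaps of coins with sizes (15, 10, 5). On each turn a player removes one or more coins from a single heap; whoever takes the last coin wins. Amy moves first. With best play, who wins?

Nim-sum: 15 XOR 10 XOR 5 = 0.
The nim-sum is 0, so this is a P-position: the player to move is in a losing position under optimal play; Amy is about to move from it and so loses — Brad wins.

Brad wins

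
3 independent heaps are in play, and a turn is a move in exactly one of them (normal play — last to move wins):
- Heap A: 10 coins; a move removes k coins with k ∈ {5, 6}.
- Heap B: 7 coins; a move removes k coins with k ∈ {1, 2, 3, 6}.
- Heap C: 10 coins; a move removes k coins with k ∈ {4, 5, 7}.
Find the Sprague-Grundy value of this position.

Grundy values for heap A (subtraction set {5, 6}):
k:     0  1  2  3  4  5  6  7  8  9 10
g(k):  0  0  0  0  0  1  1  1  1  1  2
So g(10) = 2.
Grundy values for heap B (subtraction set {1, 2, 3, 6}):
k:     0  1  2  3  4  5  6  7
g(k):  0  1  2  3  0  1  2  3
So g(7) = 3.
For heap C, compute g(0), g(1), … with moves {4, 5, 7}:
g(0) = mex{} = 0
g(1) = mex{} = 0
g(2) = mex{} = 0
g(3) = mex{} = 0
g(4) = mex{0} = 1
g(5) = mex{0} = 1
g(6) = mex{0} = 1
g(7) = mex{0} = 1
g(8) = mex{0,1} = 2
g(9) = mex{0,1} = 2
g(10) = mex{0,1} = 2
So g(10) = 2.
The value of a disjunctive sum is the nim-sum of the parts.
Combined value = 2 ⊕ 3 ⊕ 2 = 3.

3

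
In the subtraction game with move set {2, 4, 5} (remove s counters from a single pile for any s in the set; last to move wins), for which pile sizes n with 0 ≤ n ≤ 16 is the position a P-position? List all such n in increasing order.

0, 1, 7, 8, 14, 15

Build the Grundy sequence with g(k) = mex{g(k−s) : s ∈ {2, 4, 5}, s ≤ k}:
k:     0  1  2  3  4  5  6  7  8  9 10 11 12 13 14 15 16
g(k):  0  0  1  1  2  2  3  0  0  1  1  2  2  3  0  0  1
The P-positions (g = 0) in 0..16 are 0, 1, 7, 8, 14, 15.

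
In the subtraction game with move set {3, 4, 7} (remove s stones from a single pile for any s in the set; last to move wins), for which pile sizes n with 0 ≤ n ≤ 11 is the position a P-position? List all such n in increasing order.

0, 1, 2, 10, 11

Grundy values for subtraction set {3, 4, 7}:
k:     0  1  2  3  4  5  6  7  8  9 10 11
g(k):  0  0  0  1  1  1  2  2  2  3  0  0
The P-positions (g = 0) in 0..11 are 0, 1, 2, 10, 11.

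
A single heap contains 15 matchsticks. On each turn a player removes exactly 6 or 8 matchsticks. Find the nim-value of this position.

0

Grundy values for subtraction set {6, 8}:
k:     0  1  2  3  4  5  6  7  8  9 10 11 12 13 14 15
g(k):  0  0  0  0  0  0  1  1  1  1  1  1  2  2  0  0
So g(15) = 0.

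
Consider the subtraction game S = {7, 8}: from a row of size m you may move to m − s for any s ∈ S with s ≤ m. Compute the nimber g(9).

Grundy values for subtraction set {7, 8}:
g(0) = mex{} = 0
g(1) = mex{} = 0
g(2) = mex{} = 0
g(3) = mex{} = 0
g(4) = mex{} = 0
g(5) = mex{} = 0
g(6) = mex{} = 0
g(7) = mex{0} = 1
g(8) = mex{0} = 1
g(9) = mex{0} = 1
So g(9) = 1.

1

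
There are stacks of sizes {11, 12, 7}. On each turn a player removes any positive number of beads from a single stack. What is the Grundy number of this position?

0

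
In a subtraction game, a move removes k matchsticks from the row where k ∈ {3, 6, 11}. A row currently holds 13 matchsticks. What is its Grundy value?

1

Compute g(0), g(1), … for moves {3, 6, 11}:
g(0) = mex{} = 0
g(1) = mex{} = 0
g(2) = mex{} = 0
g(3) = mex{0} = 1
g(4) = mex{0} = 1
g(5) = mex{0} = 1
g(6) = mex{0,1} = 2
g(7) = mex{0,1} = 2
g(8) = mex{0,1} = 2
g(9) = mex{1,2} = 0
g(10) = mex{1,2} = 0
g(11) = mex{0,1,2} = 3
g(12) = mex{0,2} = 1
g(13) = mex{0,2} = 1
So g(13) = 1.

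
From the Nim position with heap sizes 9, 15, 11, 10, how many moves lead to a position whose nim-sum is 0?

1

Compute the nim-sum pairwise:
9 XOR 15 = 6
6 XOR 11 = 13
13 XOR 10 = 7
The overall nim-sum is X = 7. A heap of size p has a winning move iff p XOR X < p (reduce it to p XOR X).
  9: 9 XOR 7 = 14 ≥ 9 — no move.
  15: 15 XOR 7 = 8 < 15 — winning move (to 8).
  11: 11 XOR 7 = 12 ≥ 11 — no move.
  10: 10 XOR 7 = 13 ≥ 10 — no move.
That gives 1 winning move.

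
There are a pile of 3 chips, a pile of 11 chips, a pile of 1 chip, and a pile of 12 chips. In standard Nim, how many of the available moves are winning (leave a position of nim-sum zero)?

Nim-sum: 3 ⊕ 11 ⊕ 1 ⊕ 12 = 5.
The overall nim-sum is X = 5. A pile of size p has a winning move iff p XOR X < p (reduce it to p XOR X).
  3: 3 XOR 5 = 6 ≥ 3 — no move.
  11: 11 XOR 5 = 14 ≥ 11 — no move.
  1: 1 XOR 5 = 4 ≥ 1 — no move.
  12: 12 XOR 5 = 9 < 12 — winning move (to 9).
That gives 1 winning move.

1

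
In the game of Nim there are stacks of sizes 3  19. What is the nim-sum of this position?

Nim-sum: 3 ^ 19 = 16.

16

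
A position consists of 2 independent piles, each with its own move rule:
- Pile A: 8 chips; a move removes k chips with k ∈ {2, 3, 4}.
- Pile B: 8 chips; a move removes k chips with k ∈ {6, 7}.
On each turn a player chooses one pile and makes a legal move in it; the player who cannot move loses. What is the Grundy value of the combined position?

For pile A, compute g(0), g(1), … with moves {2, 3, 4}:
g(0) = mex{} = 0
g(1) = mex{} = 0
g(2) = mex{0} = 1
g(3) = mex{0} = 1
g(4) = mex{0,1} = 2
g(5) = mex{0,1} = 2
g(6) = mex{1,2} = 0
g(7) = mex{1,2} = 0
g(8) = mex{0,2} = 1
So g(8) = 1.
Grundy values for pile B (subtraction set {6, 7}):
g(0) = mex{} = 0
g(1) = mex{} = 0
g(2) = mex{} = 0
g(3) = mex{} = 0
g(4) = mex{} = 0
g(5) = mex{} = 0
g(6) = mex{0} = 1
g(7) = mex{0} = 1
g(8) = mex{0} = 1
So g(8) = 1.
The value of a disjunctive sum is the nim-sum of the parts.
Combined value = 1 XOR 1 = 0.

0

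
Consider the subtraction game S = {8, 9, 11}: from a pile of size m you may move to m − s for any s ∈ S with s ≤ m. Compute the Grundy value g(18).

2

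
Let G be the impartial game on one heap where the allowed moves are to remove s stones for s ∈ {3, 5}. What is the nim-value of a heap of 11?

1

Build the Grundy sequence with g(k) = mex{g(k−s) : s ∈ {3, 5}, s ≤ k}:
k:     0  1  2  3  4  5  6  7  8  9 10 11
g(k):  0  0  0  1  1  1  2  2  0  0  0  1
So g(11) = 1.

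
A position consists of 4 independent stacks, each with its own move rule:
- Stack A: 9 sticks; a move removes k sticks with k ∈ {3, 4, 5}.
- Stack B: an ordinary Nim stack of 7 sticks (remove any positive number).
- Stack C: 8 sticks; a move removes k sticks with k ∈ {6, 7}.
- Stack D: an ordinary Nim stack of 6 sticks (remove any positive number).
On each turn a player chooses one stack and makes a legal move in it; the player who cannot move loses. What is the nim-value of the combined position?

0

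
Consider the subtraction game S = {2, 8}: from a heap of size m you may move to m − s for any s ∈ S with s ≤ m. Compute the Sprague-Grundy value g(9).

2

Build the Grundy sequence with g(k) = mex{g(k−s) : s ∈ {2, 8}, s ≤ k}:
g(0) = mex{} = 0
g(1) = mex{} = 0
g(2) = mex{0} = 1
g(3) = mex{0} = 1
g(4) = mex{1} = 0
g(5) = mex{1} = 0
g(6) = mex{0} = 1
g(7) = mex{0} = 1
g(8) = mex{0,1} = 2
g(9) = mex{0,1} = 2
So g(9) = 2.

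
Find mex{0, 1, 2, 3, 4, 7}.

5

The values 0, 1, 2, 3, 4 are all present; 5 is the first non-negative integer missing from the set.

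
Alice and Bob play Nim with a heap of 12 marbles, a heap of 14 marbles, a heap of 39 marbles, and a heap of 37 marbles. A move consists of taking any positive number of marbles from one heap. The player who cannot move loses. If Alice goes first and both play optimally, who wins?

Compute the nim-sum pairwise:
12 XOR 14 = 2
2 XOR 39 = 37
37 XOR 37 = 0
The nim-sum is 0, so this is a P-position: the player to move is in a losing position under optimal play; Alice is about to move from it and so loses — Bob wins.

Bob wins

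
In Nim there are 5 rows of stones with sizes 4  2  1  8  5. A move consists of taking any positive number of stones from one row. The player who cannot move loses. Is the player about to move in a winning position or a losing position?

Winning position

Nim-sum: 4 XOR 2 XOR 1 XOR 8 XOR 5 = 10.
The nim-sum is 10 ≠ 0, so this is an N-position: the player to move can win.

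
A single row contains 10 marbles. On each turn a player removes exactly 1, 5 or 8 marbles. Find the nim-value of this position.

2

Build the Grundy sequence with g(k) = mex{g(k−s) : s ∈ {1, 5, 8}, s ≤ k}:
g(0) = mex{} = 0
g(1) = mex{0} = 1
g(2) = mex{1} = 0
g(3) = mex{0} = 1
g(4) = mex{1} = 0
g(5) = mex{0} = 1
g(6) = mex{1} = 0
g(7) = mex{0} = 1
g(8) = mex{0,1} = 2
g(9) = mex{0,1,2} = 3
g(10) = mex{0,1,3} = 2
So g(10) = 2.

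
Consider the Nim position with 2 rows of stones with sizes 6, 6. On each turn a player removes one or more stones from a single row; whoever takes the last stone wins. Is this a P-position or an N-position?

Write each in binary and XOR column by column:
  110  (6)
  110  (6)
  ---
  000  (0)
The nim-sum is 0, so this is a P-position: the player to move is in a losing position under optimal play.

P-position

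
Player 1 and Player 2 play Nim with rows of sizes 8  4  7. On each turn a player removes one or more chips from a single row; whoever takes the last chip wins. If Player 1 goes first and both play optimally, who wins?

Player 1 wins

In binary:
  1000  (8)
  0100  (4)
  0111  (7)
  ----
  1011  (11)
The nim-sum is 11 ≠ 0, so this is an N-position: the player to move can win; Player 1 has a winning move.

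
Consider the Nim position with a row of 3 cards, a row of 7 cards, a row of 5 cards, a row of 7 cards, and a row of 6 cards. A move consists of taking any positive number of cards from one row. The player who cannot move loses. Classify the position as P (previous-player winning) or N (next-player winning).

Nim-sum: 3 ^ 7 ^ 5 ^ 7 ^ 6 = 0.
The nim-sum is 0, so this is a P-position: the player to move is in a losing position under optimal play.

P-position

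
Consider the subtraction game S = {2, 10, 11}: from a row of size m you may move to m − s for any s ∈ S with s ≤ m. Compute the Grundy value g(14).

3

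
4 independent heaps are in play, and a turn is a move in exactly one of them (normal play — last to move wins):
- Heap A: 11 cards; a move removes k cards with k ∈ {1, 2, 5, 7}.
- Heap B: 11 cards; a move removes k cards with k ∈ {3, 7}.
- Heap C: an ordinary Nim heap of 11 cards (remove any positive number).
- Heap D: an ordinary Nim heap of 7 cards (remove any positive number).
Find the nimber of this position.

14

Build the Grundy sequence for heap A with g(k) = mex{g(k−s) : s ∈ {1, 2, 5, 7}, s ≤ k}:
g(0) = mex{} = 0
g(1) = mex{0} = 1
g(2) = mex{0,1} = 2
g(3) = mex{1,2} = 0
g(4) = mex{0,2} = 1
g(5) = mex{0,1} = 2
g(6) = mex{1,2} = 0
g(7) = mex{0,2} = 1
g(8) = mex{0,1} = 2
g(9) = mex{1,2} = 0
g(10) = mex{0,2} = 1
g(11) = mex{0,1} = 2
So g(11) = 2.
Grundy values for heap B (subtraction set {3, 7}):
g(0) = mex{} = 0
g(1) = mex{} = 0
g(2) = mex{} = 0
g(3) = mex{0} = 1
g(4) = mex{0} = 1
g(5) = mex{0} = 1
g(6) = mex{1} = 0
g(7) = mex{0,1} = 2
g(8) = mex{0,1} = 2
g(9) = mex{0} = 1
g(10) = mex{1,2} = 0
g(11) = mex{1,2} = 0
So g(11) = 0.
Heap C is a plain Nim heap of size 11, so its Grundy value is 11.
Heap D is a plain Nim heap of size 7, so its Grundy value is 7.
By the Sprague-Grundy theorem, the Grundy value of a sum of independent games is the XOR of the component values.
Combined value = 2 XOR 0 XOR 11 XOR 7 = 14.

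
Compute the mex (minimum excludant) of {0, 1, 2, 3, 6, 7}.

The values 0, 1, 2, 3 are all present; 4 is the first non-negative integer missing from the set.

4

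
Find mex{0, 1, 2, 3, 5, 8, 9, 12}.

4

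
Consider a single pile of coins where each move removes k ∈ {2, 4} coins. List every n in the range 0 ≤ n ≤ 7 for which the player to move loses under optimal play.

0, 1, 6, 7

Compute g(0), g(1), … for moves {2, 4}:
g(0) = mex{} = 0
g(1) = mex{} = 0
g(2) = mex{0} = 1
g(3) = mex{0} = 1
g(4) = mex{0,1} = 2
g(5) = mex{0,1} = 2
g(6) = mex{1,2} = 0
g(7) = mex{1,2} = 0
The P-positions (g = 0) in 0..7 are 0, 1, 6, 7.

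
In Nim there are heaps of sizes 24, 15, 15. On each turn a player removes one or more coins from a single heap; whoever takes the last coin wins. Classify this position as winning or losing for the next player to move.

Winning position

Compute the nim-sum pairwise:
24 XOR 15 = 23
23 XOR 15 = 24
The nim-sum is 24 ≠ 0, so this is an N-position: the player to move can win.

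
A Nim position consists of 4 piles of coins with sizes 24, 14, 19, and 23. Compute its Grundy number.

18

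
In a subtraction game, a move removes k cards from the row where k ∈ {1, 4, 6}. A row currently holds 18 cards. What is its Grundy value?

Grundy values for subtraction set {1, 4, 6}:
k:     0  1  2  3  4  5  6  7  8  9 10 11 12 13 14 15 16 17 18
g(k):  0  1  0  1  2  0  1  0  1  2  0  1  0  1  2  0  1  0  1
So g(18) = 1.

1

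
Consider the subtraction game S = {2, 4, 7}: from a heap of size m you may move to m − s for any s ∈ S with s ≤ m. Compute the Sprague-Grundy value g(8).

Compute g(0), g(1), … for moves {2, 4, 7}:
g(0) = mex{} = 0
g(1) = mex{} = 0
g(2) = mex{0} = 1
g(3) = mex{0} = 1
g(4) = mex{0,1} = 2
g(5) = mex{0,1} = 2
g(6) = mex{1,2} = 0
g(7) = mex{0,1,2} = 3
g(8) = mex{0,2} = 1
So g(8) = 1.

1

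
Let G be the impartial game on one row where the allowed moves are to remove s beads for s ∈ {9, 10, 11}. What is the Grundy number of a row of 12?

1

Grundy values for subtraction set {9, 10, 11}:
k:     0  1  2  3  4  5  6  7  8  9 10 11 12
g(k):  0  0  0  0  0  0  0  0  0  1  1  1  1
So g(12) = 1.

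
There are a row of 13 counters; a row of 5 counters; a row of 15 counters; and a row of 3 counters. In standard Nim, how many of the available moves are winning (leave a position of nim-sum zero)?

3

Compute the nim-sum pairwise:
13 XOR 5 = 8
8 XOR 15 = 7
7 XOR 3 = 4
The overall nim-sum is X = 4. A row of size p has a winning move iff p XOR X < p (reduce it to p XOR X).
  13: 13 XOR 4 = 9 < 13 — winning move (to 9).
  5: 5 XOR 4 = 1 < 5 — winning move (to 1).
  15: 15 XOR 4 = 11 < 15 — winning move (to 11).
  3: 3 XOR 4 = 7 ≥ 3 — no move.
That gives 3 winning moves.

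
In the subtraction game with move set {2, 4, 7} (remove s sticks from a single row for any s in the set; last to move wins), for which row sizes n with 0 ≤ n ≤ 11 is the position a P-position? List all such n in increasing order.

0, 1, 6, 9

Compute g(0), g(1), … for moves {2, 4, 7}:
g(0) = mex{} = 0
g(1) = mex{} = 0
g(2) = mex{0} = 1
g(3) = mex{0} = 1
g(4) = mex{0,1} = 2
g(5) = mex{0,1} = 2
g(6) = mex{1,2} = 0
g(7) = mex{0,1,2} = 3
g(8) = mex{0,2} = 1
g(9) = mex{1,2,3} = 0
g(10) = mex{0,1} = 2
g(11) = mex{0,2,3} = 1
The P-positions (g = 0) in 0..11 are 0, 1, 6, 9.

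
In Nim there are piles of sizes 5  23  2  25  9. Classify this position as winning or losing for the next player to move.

Losing position

Compute the nim-sum pairwise:
5 ^ 23 = 18
18 ^ 2 = 16
16 ^ 25 = 9
9 ^ 9 = 0
The nim-sum is 0, so this is a P-position: the player to move is in a losing position under optimal play.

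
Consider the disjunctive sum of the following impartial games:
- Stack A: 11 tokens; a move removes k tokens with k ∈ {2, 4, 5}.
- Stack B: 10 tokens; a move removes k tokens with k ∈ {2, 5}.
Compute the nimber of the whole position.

Grundy values for stack A (subtraction set {2, 4, 5}):
k:     0  1  2  3  4  5  6  7  8  9 10 11
g(k):  0  0  1  1  2  2  3  0  0  1  1  2
So g(11) = 2.
Build the Grundy sequence for stack B with g(k) = mex{g(k−s) : s ∈ {2, 5}, s ≤ k}:
g(0) = mex{} = 0
g(1) = mex{} = 0
g(2) = mex{0} = 1
g(3) = mex{0} = 1
g(4) = mex{1} = 0
g(5) = mex{0,1} = 2
g(6) = mex{0} = 1
g(7) = mex{1,2} = 0
g(8) = mex{1} = 0
g(9) = mex{0} = 1
g(10) = mex{0,2} = 1
So g(10) = 1.
By the Sprague-Grundy theorem, the Grundy value of a sum of independent games is the XOR of the component values.
Combined value = 2 ⊕ 1 = 3.

3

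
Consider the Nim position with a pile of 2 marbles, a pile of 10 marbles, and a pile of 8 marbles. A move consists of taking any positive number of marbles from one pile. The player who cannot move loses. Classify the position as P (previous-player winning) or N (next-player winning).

Nim-sum: 2 ^ 10 ^ 8 = 0.
The nim-sum is 0, so this is a P-position: the player to move is in a losing position under optimal play.

P-position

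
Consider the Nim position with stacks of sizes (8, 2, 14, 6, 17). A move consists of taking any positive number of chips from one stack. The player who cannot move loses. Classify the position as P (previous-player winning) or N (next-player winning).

N-position

In binary:
  01000  (8)
  00010  (2)
  01110  (14)
  00110  (6)
  10001  (17)
  -----
  10011  (19)
The nim-sum is 19 ≠ 0, so this is an N-position: the player to move can win.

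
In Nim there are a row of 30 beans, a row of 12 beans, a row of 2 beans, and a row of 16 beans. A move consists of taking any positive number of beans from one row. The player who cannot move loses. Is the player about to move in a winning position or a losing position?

Nim-sum: 30 ⊕ 12 ⊕ 2 ⊕ 16 = 0.
The nim-sum is 0, so this is a P-position: the player to move is in a losing position under optimal play.

Losing position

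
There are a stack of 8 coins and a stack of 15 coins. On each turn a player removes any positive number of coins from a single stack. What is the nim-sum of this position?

7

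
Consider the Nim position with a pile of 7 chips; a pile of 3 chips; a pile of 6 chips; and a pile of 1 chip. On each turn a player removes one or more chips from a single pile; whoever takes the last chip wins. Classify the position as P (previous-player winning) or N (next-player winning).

Nim-sum: 7 ^ 3 ^ 6 ^ 1 = 3.
The nim-sum is 3 ≠ 0, so this is an N-position: the player to move can win.

N-position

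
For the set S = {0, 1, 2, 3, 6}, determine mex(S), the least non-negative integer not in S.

4

The values 0, 1, 2, 3 are all present; 4 is the first non-negative integer missing from the set.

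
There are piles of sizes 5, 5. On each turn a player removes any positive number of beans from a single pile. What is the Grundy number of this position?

0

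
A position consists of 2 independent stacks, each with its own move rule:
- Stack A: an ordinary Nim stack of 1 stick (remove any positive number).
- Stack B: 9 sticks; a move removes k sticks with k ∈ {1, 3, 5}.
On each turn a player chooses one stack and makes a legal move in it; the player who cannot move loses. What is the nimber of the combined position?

0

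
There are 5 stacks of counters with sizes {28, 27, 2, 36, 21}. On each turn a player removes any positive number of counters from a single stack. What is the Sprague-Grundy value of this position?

Nim-sum: 28 XOR 27 XOR 2 XOR 36 XOR 21 = 52.

52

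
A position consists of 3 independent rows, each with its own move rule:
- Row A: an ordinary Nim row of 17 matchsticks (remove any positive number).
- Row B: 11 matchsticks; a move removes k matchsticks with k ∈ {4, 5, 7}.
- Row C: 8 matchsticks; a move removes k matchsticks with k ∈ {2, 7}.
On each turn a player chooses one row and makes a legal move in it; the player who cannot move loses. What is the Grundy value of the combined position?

Row A is a plain Nim row of size 17, so its Grundy value is 17.
Grundy values for row B (subtraction set {4, 5, 7}):
g(0) = mex{} = 0
g(1) = mex{} = 0
g(2) = mex{} = 0
g(3) = mex{} = 0
g(4) = mex{0} = 1
g(5) = mex{0} = 1
g(6) = mex{0} = 1
g(7) = mex{0} = 1
g(8) = mex{0,1} = 2
g(9) = mex{0,1} = 2
g(10) = mex{0,1} = 2
g(11) = mex{1} = 0
So g(11) = 0.
Build the Grundy sequence for row C with g(k) = mex{g(k−s) : s ∈ {2, 7}, s ≤ k}:
k:     0  1  2  3  4  5  6  7  8
g(k):  0  0  1  1  0  0  1  1  2
So g(8) = 2.
The value of a disjunctive sum is the nim-sum of the parts.
Combined value = 17 ⊕ 0 ⊕ 2 = 19.

19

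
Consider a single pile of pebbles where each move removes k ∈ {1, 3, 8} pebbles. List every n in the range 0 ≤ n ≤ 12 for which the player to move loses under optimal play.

Build the Grundy sequence with g(k) = mex{g(k−s) : s ∈ {1, 3, 8}, s ≤ k}:
g(0) = mex{} = 0
g(1) = mex{0} = 1
g(2) = mex{1} = 0
g(3) = mex{0} = 1
g(4) = mex{1} = 0
g(5) = mex{0} = 1
g(6) = mex{1} = 0
g(7) = mex{0} = 1
g(8) = mex{0,1} = 2
g(9) = mex{0,1,2} = 3
g(10) = mex{0,1,3} = 2
g(11) = mex{1,2} = 0
g(12) = mex{0,3} = 1
The P-positions (g = 0) in 0..12 are 0, 2, 4, 6, 11.

0, 2, 4, 6, 11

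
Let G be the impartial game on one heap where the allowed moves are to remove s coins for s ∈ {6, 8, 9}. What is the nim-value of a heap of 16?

Grundy values for subtraction set {6, 8, 9}:
k:     0  1  2  3  4  5  6  7  8  9 10 11 12 13 14 15 16
g(k):  0  0  0  0  0  0  1  1  1  1  1  1  2  2  2  0  0
So g(16) = 0.

0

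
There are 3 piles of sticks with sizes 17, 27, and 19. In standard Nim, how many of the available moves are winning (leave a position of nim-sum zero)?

3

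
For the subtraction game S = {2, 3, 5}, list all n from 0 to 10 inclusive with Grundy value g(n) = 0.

0, 1, 7, 8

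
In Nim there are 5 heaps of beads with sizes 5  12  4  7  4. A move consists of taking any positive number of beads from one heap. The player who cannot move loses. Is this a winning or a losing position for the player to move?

Compute the nim-sum pairwise:
5 ^ 12 = 9
9 ^ 4 = 13
13 ^ 7 = 10
10 ^ 4 = 14
The nim-sum is 14 ≠ 0, so this is an N-position: the player to move can win.

Winning position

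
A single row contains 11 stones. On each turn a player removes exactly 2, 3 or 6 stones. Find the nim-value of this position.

1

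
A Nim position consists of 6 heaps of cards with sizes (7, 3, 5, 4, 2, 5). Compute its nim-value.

2

Nim-sum: 7 ⊕ 3 ⊕ 5 ⊕ 4 ⊕ 2 ⊕ 5 = 2.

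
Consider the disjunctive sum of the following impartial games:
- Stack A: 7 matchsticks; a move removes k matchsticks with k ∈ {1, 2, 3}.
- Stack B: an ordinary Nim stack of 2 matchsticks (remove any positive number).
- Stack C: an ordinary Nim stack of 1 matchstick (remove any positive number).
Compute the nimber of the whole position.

0

Grundy values for stack A (subtraction set {1, 2, 3}):
g(0) = mex{} = 0
g(1) = mex{0} = 1
g(2) = mex{0,1} = 2
g(3) = mex{0,1,2} = 3
g(4) = mex{1,2,3} = 0
g(5) = mex{0,2,3} = 1
g(6) = mex{0,1,3} = 2
g(7) = mex{0,1,2} = 3
So g(7) = 3.
Stack B is a plain Nim stack of size 2, so its Grundy value is 2.
Stack C is a plain Nim stack of size 1, so its Grundy value is 1.
The value of a disjunctive sum is the nim-sum of the parts.
Combined value = 3 XOR 2 XOR 1 = 0.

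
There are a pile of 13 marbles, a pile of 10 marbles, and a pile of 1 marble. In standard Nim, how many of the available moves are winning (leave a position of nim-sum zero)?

1

Write each in binary and XOR column by column:
  1101  (13)
  1010  (10)
  0001  (1)
  ----
  0110  (6)
The overall nim-sum is X = 6. A pile of size p has a winning move iff p XOR X < p (reduce it to p XOR X).
  13: 13 XOR 6 = 11 < 13 — winning move (to 11).
  10: 10 XOR 6 = 12 ≥ 10 — no move.
  1: 1 XOR 6 = 7 ≥ 1 — no move.
That gives 1 winning move.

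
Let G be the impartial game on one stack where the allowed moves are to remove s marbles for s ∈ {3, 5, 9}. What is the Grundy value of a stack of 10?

3

Build the Grundy sequence with g(k) = mex{g(k−s) : s ∈ {3, 5, 9}, s ≤ k}:
k:     0  1  2  3  4  5  6  7  8  9 10
g(k):  0  0  0  1  1  1  2  2  0  3  3
So g(10) = 3.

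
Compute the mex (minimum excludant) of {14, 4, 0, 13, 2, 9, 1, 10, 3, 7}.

5

The values 0, 1, 2, 3, 4 are all present; 5 is the first non-negative integer missing from the set.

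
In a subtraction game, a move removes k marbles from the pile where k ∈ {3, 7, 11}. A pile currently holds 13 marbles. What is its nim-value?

Grundy values for subtraction set {3, 7, 11}:
k:     0  1  2  3  4  5  6  7  8  9 10 11 12 13
g(k):  0  0  0  1  1  1  0  2  2  1  0  3  2  1
So g(13) = 1.

1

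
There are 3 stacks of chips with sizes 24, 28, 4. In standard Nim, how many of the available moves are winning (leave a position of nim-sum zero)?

0

Compute the nim-sum pairwise:
24 XOR 28 = 4
4 XOR 4 = 0
The nim-sum is already 0, so every move leaves a nonzero nim-sum — there are no winning moves.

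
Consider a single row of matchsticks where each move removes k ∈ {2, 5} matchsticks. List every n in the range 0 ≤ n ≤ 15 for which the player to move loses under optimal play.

0, 1, 4, 7, 8, 11, 14, 15

Grundy values for subtraction set {2, 5}:
k:     0  1  2  3  4  5  6  7  8  9 10 11 12 13 14 15
g(k):  0  0  1  1  0  2  1  0  0  1  1  0  2  1  0  0
The P-positions (g = 0) in 0..15 are 0, 1, 4, 7, 8, 11, 14, 15.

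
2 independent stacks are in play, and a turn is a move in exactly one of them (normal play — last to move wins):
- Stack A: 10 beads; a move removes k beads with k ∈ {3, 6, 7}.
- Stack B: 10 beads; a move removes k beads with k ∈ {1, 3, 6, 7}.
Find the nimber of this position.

For stack A, compute g(0), g(1), … with moves {3, 6, 7}:
g(0) = mex{} = 0
g(1) = mex{} = 0
g(2) = mex{} = 0
g(3) = mex{0} = 1
g(4) = mex{0} = 1
g(5) = mex{0} = 1
g(6) = mex{0,1} = 2
g(7) = mex{0,1} = 2
g(8) = mex{0,1} = 2
g(9) = mex{0,1,2} = 3
g(10) = mex{1,2} = 0
So g(10) = 0.
For stack B, compute g(0), g(1), … with moves {1, 3, 6, 7}:
k:     0  1  2  3  4  5  6  7  8  9 10
g(k):  0  1  0  1  0  1  2  3  2  3  2
So g(10) = 2.
By the Sprague-Grundy theorem, the Grundy value of a sum of independent games is the XOR of the component values.
Combined value = 0 ⊕ 2 = 2.

2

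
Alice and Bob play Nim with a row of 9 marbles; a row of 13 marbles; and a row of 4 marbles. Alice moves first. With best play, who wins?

Bob wins

Nim-sum: 9 ^ 13 ^ 4 = 0.
The nim-sum is 0, so this is a P-position: the player to move is in a losing position under optimal play; Alice is about to move from it and so loses — Bob wins.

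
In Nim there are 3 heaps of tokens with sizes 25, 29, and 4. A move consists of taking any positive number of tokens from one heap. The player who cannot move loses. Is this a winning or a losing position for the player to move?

Losing position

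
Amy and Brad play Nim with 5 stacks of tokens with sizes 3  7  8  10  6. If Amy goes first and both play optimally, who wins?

Bitwise XOR of the heap sizes:
  0011  (3)
  0111  (7)
  1000  (8)
  1010  (10)
  0110  (6)
  ----
  0000  (0)
The nim-sum is 0, so this is a P-position: the player to move is in a losing position under optimal play; Amy is about to move from it and so loses — Brad wins.

Brad wins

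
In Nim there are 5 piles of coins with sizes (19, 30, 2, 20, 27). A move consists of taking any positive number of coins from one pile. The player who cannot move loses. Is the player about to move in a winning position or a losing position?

Losing position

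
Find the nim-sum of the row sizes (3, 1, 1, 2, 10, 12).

Bitwise XOR of the heap sizes:
  0011  (3)
  0001  (1)
  0001  (1)
  0010  (2)
  1010  (10)
  1100  (12)
  ----
  0111  (7)

7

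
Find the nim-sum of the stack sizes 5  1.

4

Compute the nim-sum pairwise:
5 ⊕ 1 = 4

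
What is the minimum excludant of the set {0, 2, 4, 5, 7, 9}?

1

0 is in the set but 1 is not, so the mex is 1.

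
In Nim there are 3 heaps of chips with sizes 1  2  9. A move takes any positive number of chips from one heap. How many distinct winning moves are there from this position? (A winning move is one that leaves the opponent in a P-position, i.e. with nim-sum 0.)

1

Nim-sum: 1 ⊕ 2 ⊕ 9 = 10.
The overall nim-sum is X = 10. A heap of size p has a winning move iff p XOR X < p (reduce it to p XOR X).
  1: 1 XOR 10 = 11 ≥ 1 — no move.
  2: 2 XOR 10 = 8 ≥ 2 — no move.
  9: 9 XOR 10 = 3 < 9 — winning move (to 3).
That gives 1 winning move.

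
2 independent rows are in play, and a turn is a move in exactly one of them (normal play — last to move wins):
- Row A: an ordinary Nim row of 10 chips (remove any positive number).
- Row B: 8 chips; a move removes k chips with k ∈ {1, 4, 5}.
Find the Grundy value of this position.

Row A is a plain Nim row of size 10, so its Grundy value is 10.
Build the Grundy sequence for row B with g(k) = mex{g(k−s) : s ∈ {1, 4, 5}, s ≤ k}:
g(0) = mex{} = 0
g(1) = mex{0} = 1
g(2) = mex{1} = 0
g(3) = mex{0} = 1
g(4) = mex{0,1} = 2
g(5) = mex{0,1,2} = 3
g(6) = mex{0,1,3} = 2
g(7) = mex{0,1,2} = 3
g(8) = mex{1,2,3} = 0
So g(8) = 0.
By the Sprague-Grundy theorem, the Grundy value of a sum of independent games is the XOR of the component values.
Combined value = 10 ⊕ 0 = 10.

10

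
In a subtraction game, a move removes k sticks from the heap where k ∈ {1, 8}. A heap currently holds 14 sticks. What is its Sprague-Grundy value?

1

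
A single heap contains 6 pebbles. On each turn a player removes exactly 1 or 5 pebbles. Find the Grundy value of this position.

0

Grundy values for subtraction set {1, 5}:
k:     0  1  2  3  4  5  6
g(k):  0  1  0  1  0  1  0
So g(6) = 0.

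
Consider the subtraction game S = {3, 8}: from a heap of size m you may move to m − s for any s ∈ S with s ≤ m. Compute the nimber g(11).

Grundy values for subtraction set {3, 8}:
k:     0  1  2  3  4  5  6  7  8  9 10 11
g(k):  0  0  0  1  1  1  0  0  2  1  1  0
So g(11) = 0.

0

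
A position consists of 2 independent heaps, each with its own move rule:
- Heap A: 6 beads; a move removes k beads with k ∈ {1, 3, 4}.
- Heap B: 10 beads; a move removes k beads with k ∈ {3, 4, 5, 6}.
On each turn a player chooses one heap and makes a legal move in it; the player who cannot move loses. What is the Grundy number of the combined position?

Grundy values for heap A (subtraction set {1, 3, 4}):
g(0) = mex{} = 0
g(1) = mex{0} = 1
g(2) = mex{1} = 0
g(3) = mex{0} = 1
g(4) = mex{0,1} = 2
g(5) = mex{0,1,2} = 3
g(6) = mex{0,1,3} = 2
So g(6) = 2.
For heap B, compute g(0), g(1), … with moves {3, 4, 5, 6}:
k:     0  1  2  3  4  5  6  7  8  9 10
g(k):  0  0  0  1  1  1  2  2  2  0  0
So g(10) = 0.
The value of a disjunctive sum is the nim-sum of the parts.
Combined value = 2 XOR 0 = 2.

2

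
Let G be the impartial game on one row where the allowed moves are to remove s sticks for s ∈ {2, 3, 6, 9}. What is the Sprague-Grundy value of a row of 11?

3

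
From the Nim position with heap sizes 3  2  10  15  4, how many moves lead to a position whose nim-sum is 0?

0

Nim-sum: 3 ⊕ 2 ⊕ 10 ⊕ 15 ⊕ 4 = 0.
The nim-sum is already 0, so every move leaves a nonzero nim-sum — there are no winning moves.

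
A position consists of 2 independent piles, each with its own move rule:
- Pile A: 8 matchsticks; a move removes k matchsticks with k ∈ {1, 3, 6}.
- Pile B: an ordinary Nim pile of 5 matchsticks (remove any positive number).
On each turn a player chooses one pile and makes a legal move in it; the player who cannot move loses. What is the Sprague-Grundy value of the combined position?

Build the Grundy sequence for pile A with g(k) = mex{g(k−s) : s ∈ {1, 3, 6}, s ≤ k}:
k:     0  1  2  3  4  5  6  7  8
g(k):  0  1  0  1  0  1  2  3  2
So g(8) = 2.
Pile B is a plain Nim pile of size 5, so its Grundy value is 5.
By the Sprague-Grundy theorem, the Grundy value of a sum of independent games is the XOR of the component values.
Combined value = 2 XOR 5 = 7.

7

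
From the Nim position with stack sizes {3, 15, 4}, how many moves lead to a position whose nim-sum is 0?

1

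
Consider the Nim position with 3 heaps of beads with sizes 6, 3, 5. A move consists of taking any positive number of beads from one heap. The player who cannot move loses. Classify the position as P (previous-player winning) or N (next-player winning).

In binary:
  110  (6)
  011  (3)
  101  (5)
  ---
  000  (0)
The nim-sum is 0, so this is a P-position: the player to move is in a losing position under optimal play.

P-position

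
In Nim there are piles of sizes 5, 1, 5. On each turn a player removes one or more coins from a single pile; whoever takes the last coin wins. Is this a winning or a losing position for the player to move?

Winning position

In binary:
  101  (5)
  001  (1)
  101  (5)
  ---
  001  (1)
The nim-sum is 1 ≠ 0, so this is an N-position: the player to move can win.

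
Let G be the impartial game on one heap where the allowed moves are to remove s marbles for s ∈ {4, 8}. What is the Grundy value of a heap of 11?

2

Grundy values for subtraction set {4, 8}:
k:     0  1  2  3  4  5  6  7  8  9 10 11
g(k):  0  0  0  0  1  1  1  1  2  2  2  2
So g(11) = 2.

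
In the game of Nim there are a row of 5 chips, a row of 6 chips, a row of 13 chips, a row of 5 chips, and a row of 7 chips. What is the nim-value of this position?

Compute the nim-sum pairwise:
5 ⊕ 6 = 3
3 ⊕ 13 = 14
14 ⊕ 5 = 11
11 ⊕ 7 = 12

12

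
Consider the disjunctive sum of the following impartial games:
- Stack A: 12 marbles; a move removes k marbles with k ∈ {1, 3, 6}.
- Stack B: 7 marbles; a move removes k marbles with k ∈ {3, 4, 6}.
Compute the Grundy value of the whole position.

For stack A, compute g(0), g(1), … with moves {1, 3, 6}:
g(0) = mex{} = 0
g(1) = mex{0} = 1
g(2) = mex{1} = 0
g(3) = mex{0} = 1
g(4) = mex{1} = 0
g(5) = mex{0} = 1
g(6) = mex{0,1} = 2
g(7) = mex{0,1,2} = 3
g(8) = mex{0,1,3} = 2
g(9) = mex{1,2} = 0
g(10) = mex{0,3} = 1
g(11) = mex{1,2} = 0
g(12) = mex{0,2} = 1
So g(12) = 1.
Grundy values for stack B (subtraction set {3, 4, 6}):
k:     0  1  2  3  4  5  6  7
g(k):  0  0  0  1  1  1  2  2
So g(7) = 2.
By the Sprague-Grundy theorem, the Grundy value of a sum of independent games is the XOR of the component values.
Combined value = 1 ⊕ 2 = 3.

3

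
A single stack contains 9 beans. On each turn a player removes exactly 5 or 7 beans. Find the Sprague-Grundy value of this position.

1

Compute g(0), g(1), … for moves {5, 7}:
g(0) = mex{} = 0
g(1) = mex{} = 0
g(2) = mex{} = 0
g(3) = mex{} = 0
g(4) = mex{} = 0
g(5) = mex{0} = 1
g(6) = mex{0} = 1
g(7) = mex{0} = 1
g(8) = mex{0} = 1
g(9) = mex{0} = 1
So g(9) = 1.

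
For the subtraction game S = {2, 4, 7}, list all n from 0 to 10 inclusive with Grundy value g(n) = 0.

Compute g(0), g(1), … for moves {2, 4, 7}:
g(0) = mex{} = 0
g(1) = mex{} = 0
g(2) = mex{0} = 1
g(3) = mex{0} = 1
g(4) = mex{0,1} = 2
g(5) = mex{0,1} = 2
g(6) = mex{1,2} = 0
g(7) = mex{0,1,2} = 3
g(8) = mex{0,2} = 1
g(9) = mex{1,2,3} = 0
g(10) = mex{0,1} = 2
The P-positions (g = 0) in 0..10 are 0, 1, 6, 9.

0, 1, 6, 9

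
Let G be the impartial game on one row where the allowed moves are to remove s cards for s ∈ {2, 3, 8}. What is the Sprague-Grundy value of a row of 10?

0

Grundy values for subtraction set {2, 3, 8}:
g(0) = mex{} = 0
g(1) = mex{} = 0
g(2) = mex{0} = 1
g(3) = mex{0} = 1
g(4) = mex{0,1} = 2
g(5) = mex{1} = 0
g(6) = mex{1,2} = 0
g(7) = mex{0,2} = 1
g(8) = mex{0} = 1
g(9) = mex{0,1} = 2
g(10) = mex{1} = 0
So g(10) = 0.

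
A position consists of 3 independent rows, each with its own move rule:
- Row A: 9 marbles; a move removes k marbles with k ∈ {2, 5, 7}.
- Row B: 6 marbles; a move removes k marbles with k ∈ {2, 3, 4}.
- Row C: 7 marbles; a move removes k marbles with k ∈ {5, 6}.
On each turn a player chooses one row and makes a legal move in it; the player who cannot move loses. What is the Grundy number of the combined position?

3

For row A, compute g(0), g(1), … with moves {2, 5, 7}:
g(0) = mex{} = 0
g(1) = mex{} = 0
g(2) = mex{0} = 1
g(3) = mex{0} = 1
g(4) = mex{1} = 0
g(5) = mex{0,1} = 2
g(6) = mex{0} = 1
g(7) = mex{0,1,2} = 3
g(8) = mex{0,1} = 2
g(9) = mex{0,1,3} = 2
So g(9) = 2.
For row B, compute g(0), g(1), … with moves {2, 3, 4}:
k:     0  1  2  3  4  5  6
g(k):  0  0  1  1  2  2  0
So g(6) = 0.
Grundy values for row C (subtraction set {5, 6}):
k:     0  1  2  3  4  5  6  7
g(k):  0  0  0  0  0  1  1  1
So g(7) = 1.
By the Sprague-Grundy theorem, the Grundy value of a sum of independent games is the XOR of the component values.
Combined value = 2 XOR 0 XOR 1 = 3.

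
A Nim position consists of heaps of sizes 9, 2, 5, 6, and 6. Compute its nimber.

14

Compute the nim-sum pairwise:
9 XOR 2 = 11
11 XOR 5 = 14
14 XOR 6 = 8
8 XOR 6 = 14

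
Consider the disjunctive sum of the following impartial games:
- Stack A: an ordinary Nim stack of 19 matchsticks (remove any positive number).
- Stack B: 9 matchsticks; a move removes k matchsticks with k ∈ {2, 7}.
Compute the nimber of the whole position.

19

Stack A is a plain Nim stack of size 19, so its Grundy value is 19.
Grundy values for stack B (subtraction set {2, 7}):
g(0) = mex{} = 0
g(1) = mex{} = 0
g(2) = mex{0} = 1
g(3) = mex{0} = 1
g(4) = mex{1} = 0
g(5) = mex{1} = 0
g(6) = mex{0} = 1
g(7) = mex{0} = 1
g(8) = mex{0,1} = 2
g(9) = mex{1} = 0
So g(9) = 0.
By the Sprague-Grundy theorem, the Grundy value of a sum of independent games is the XOR of the component values.
Combined value = 19 XOR 0 = 19.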